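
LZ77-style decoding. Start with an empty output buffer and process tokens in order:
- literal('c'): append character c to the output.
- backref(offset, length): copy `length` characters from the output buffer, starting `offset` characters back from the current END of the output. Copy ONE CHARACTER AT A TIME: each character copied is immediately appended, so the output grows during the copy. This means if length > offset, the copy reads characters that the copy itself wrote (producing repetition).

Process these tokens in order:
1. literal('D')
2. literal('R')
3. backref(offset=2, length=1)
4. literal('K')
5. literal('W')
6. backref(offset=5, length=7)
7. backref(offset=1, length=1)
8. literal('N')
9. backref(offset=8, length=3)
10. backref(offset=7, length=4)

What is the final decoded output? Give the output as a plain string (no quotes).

Answer: DRDKWDRDKWDRRNRDKDRRN

Derivation:
Token 1: literal('D'). Output: "D"
Token 2: literal('R'). Output: "DR"
Token 3: backref(off=2, len=1). Copied 'D' from pos 0. Output: "DRD"
Token 4: literal('K'). Output: "DRDK"
Token 5: literal('W'). Output: "DRDKW"
Token 6: backref(off=5, len=7) (overlapping!). Copied 'DRDKWDR' from pos 0. Output: "DRDKWDRDKWDR"
Token 7: backref(off=1, len=1). Copied 'R' from pos 11. Output: "DRDKWDRDKWDRR"
Token 8: literal('N'). Output: "DRDKWDRDKWDRRN"
Token 9: backref(off=8, len=3). Copied 'RDK' from pos 6. Output: "DRDKWDRDKWDRRNRDK"
Token 10: backref(off=7, len=4). Copied 'DRRN' from pos 10. Output: "DRDKWDRDKWDRRNRDKDRRN"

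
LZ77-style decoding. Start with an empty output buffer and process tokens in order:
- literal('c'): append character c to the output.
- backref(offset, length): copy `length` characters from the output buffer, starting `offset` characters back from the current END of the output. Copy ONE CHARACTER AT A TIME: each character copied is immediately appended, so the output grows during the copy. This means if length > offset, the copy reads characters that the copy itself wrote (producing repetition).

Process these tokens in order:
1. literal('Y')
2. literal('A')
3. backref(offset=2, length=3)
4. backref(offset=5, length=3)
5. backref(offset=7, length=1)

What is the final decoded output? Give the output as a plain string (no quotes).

Token 1: literal('Y'). Output: "Y"
Token 2: literal('A'). Output: "YA"
Token 3: backref(off=2, len=3) (overlapping!). Copied 'YAY' from pos 0. Output: "YAYAY"
Token 4: backref(off=5, len=3). Copied 'YAY' from pos 0. Output: "YAYAYYAY"
Token 5: backref(off=7, len=1). Copied 'A' from pos 1. Output: "YAYAYYAYA"

Answer: YAYAYYAYA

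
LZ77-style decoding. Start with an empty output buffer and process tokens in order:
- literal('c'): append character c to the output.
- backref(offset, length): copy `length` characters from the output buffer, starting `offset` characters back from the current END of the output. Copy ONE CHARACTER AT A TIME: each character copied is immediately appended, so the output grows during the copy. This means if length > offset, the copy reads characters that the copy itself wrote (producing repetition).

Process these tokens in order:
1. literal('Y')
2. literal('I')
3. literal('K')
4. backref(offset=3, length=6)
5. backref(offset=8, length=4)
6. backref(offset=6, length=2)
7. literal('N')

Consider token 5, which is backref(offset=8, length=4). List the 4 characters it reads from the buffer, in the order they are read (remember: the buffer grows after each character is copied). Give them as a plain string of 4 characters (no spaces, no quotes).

Answer: IKYI

Derivation:
Token 1: literal('Y'). Output: "Y"
Token 2: literal('I'). Output: "YI"
Token 3: literal('K'). Output: "YIK"
Token 4: backref(off=3, len=6) (overlapping!). Copied 'YIKYIK' from pos 0. Output: "YIKYIKYIK"
Token 5: backref(off=8, len=4). Buffer before: "YIKYIKYIK" (len 9)
  byte 1: read out[1]='I', append. Buffer now: "YIKYIKYIKI"
  byte 2: read out[2]='K', append. Buffer now: "YIKYIKYIKIK"
  byte 3: read out[3]='Y', append. Buffer now: "YIKYIKYIKIKY"
  byte 4: read out[4]='I', append. Buffer now: "YIKYIKYIKIKYI"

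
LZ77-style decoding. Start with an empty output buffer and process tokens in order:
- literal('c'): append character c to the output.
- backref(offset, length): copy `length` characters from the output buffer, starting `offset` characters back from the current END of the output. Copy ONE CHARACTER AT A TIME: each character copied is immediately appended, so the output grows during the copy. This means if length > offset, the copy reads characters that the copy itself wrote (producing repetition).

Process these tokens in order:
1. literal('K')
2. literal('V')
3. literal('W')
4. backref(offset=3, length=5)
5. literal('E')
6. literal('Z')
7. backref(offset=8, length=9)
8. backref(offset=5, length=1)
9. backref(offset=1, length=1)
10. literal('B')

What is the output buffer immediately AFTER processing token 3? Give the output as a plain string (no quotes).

Token 1: literal('K'). Output: "K"
Token 2: literal('V'). Output: "KV"
Token 3: literal('W'). Output: "KVW"

Answer: KVW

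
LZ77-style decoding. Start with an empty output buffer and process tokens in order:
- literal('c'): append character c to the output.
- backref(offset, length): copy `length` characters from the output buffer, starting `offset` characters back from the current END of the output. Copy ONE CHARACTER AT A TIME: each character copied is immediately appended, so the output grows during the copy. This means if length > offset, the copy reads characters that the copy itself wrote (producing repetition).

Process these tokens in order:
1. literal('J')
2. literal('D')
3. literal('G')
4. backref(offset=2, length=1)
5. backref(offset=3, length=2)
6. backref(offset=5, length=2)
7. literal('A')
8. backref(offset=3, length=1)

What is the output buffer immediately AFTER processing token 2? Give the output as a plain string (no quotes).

Token 1: literal('J'). Output: "J"
Token 2: literal('D'). Output: "JD"

Answer: JD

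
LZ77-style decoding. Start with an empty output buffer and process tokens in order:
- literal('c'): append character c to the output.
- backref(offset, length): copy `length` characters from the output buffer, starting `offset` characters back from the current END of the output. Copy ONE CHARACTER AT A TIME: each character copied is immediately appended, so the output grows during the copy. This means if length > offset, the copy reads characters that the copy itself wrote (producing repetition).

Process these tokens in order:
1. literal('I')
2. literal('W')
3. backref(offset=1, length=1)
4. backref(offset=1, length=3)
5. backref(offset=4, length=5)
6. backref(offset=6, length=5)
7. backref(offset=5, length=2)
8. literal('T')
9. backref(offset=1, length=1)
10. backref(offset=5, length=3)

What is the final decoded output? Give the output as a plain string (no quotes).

Answer: IWWWWWWWWWWWWWWWWWTTWWW

Derivation:
Token 1: literal('I'). Output: "I"
Token 2: literal('W'). Output: "IW"
Token 3: backref(off=1, len=1). Copied 'W' from pos 1. Output: "IWW"
Token 4: backref(off=1, len=3) (overlapping!). Copied 'WWW' from pos 2. Output: "IWWWWW"
Token 5: backref(off=4, len=5) (overlapping!). Copied 'WWWWW' from pos 2. Output: "IWWWWWWWWWW"
Token 6: backref(off=6, len=5). Copied 'WWWWW' from pos 5. Output: "IWWWWWWWWWWWWWWW"
Token 7: backref(off=5, len=2). Copied 'WW' from pos 11. Output: "IWWWWWWWWWWWWWWWWW"
Token 8: literal('T'). Output: "IWWWWWWWWWWWWWWWWWT"
Token 9: backref(off=1, len=1). Copied 'T' from pos 18. Output: "IWWWWWWWWWWWWWWWWWTT"
Token 10: backref(off=5, len=3). Copied 'WWW' from pos 15. Output: "IWWWWWWWWWWWWWWWWWTTWWW"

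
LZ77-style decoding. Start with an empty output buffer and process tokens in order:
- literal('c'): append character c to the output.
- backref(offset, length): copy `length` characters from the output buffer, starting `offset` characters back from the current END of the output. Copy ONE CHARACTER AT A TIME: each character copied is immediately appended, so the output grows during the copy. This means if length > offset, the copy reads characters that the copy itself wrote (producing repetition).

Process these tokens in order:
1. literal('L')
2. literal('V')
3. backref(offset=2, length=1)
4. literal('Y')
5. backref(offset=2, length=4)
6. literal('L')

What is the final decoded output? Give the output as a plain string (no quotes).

Answer: LVLYLYLYL

Derivation:
Token 1: literal('L'). Output: "L"
Token 2: literal('V'). Output: "LV"
Token 3: backref(off=2, len=1). Copied 'L' from pos 0. Output: "LVL"
Token 4: literal('Y'). Output: "LVLY"
Token 5: backref(off=2, len=4) (overlapping!). Copied 'LYLY' from pos 2. Output: "LVLYLYLY"
Token 6: literal('L'). Output: "LVLYLYLYL"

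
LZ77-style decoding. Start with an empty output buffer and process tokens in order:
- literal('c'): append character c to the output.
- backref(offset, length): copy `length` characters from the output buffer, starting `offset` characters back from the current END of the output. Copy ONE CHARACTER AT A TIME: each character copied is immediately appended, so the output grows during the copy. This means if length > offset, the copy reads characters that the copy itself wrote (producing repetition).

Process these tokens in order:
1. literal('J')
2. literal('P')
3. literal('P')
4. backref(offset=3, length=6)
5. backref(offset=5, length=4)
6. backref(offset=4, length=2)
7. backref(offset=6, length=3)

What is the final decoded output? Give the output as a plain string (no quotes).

Answer: JPPJPPJPPPPJPPPPPJ

Derivation:
Token 1: literal('J'). Output: "J"
Token 2: literal('P'). Output: "JP"
Token 3: literal('P'). Output: "JPP"
Token 4: backref(off=3, len=6) (overlapping!). Copied 'JPPJPP' from pos 0. Output: "JPPJPPJPP"
Token 5: backref(off=5, len=4). Copied 'PPJP' from pos 4. Output: "JPPJPPJPPPPJP"
Token 6: backref(off=4, len=2). Copied 'PP' from pos 9. Output: "JPPJPPJPPPPJPPP"
Token 7: backref(off=6, len=3). Copied 'PPJ' from pos 9. Output: "JPPJPPJPPPPJPPPPPJ"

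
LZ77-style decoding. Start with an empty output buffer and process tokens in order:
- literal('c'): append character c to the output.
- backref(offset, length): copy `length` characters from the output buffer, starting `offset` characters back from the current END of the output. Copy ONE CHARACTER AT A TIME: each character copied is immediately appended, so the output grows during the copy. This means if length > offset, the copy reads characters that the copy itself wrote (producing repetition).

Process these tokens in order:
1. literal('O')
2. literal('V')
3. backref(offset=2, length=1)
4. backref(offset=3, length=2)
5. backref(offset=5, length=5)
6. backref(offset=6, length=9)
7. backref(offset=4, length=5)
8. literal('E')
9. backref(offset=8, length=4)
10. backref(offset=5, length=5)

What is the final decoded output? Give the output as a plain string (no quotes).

Answer: OVOOVOVOOVVOVOOVVOVVVOVVEOVVVEOVVV

Derivation:
Token 1: literal('O'). Output: "O"
Token 2: literal('V'). Output: "OV"
Token 3: backref(off=2, len=1). Copied 'O' from pos 0. Output: "OVO"
Token 4: backref(off=3, len=2). Copied 'OV' from pos 0. Output: "OVOOV"
Token 5: backref(off=5, len=5). Copied 'OVOOV' from pos 0. Output: "OVOOVOVOOV"
Token 6: backref(off=6, len=9) (overlapping!). Copied 'VOVOOVVOV' from pos 4. Output: "OVOOVOVOOVVOVOOVVOV"
Token 7: backref(off=4, len=5) (overlapping!). Copied 'VVOVV' from pos 15. Output: "OVOOVOVOOVVOVOOVVOVVVOVV"
Token 8: literal('E'). Output: "OVOOVOVOOVVOVOOVVOVVVOVVE"
Token 9: backref(off=8, len=4). Copied 'OVVV' from pos 17. Output: "OVOOVOVOOVVOVOOVVOVVVOVVEOVVV"
Token 10: backref(off=5, len=5). Copied 'EOVVV' from pos 24. Output: "OVOOVOVOOVVOVOOVVOVVVOVVEOVVVEOVVV"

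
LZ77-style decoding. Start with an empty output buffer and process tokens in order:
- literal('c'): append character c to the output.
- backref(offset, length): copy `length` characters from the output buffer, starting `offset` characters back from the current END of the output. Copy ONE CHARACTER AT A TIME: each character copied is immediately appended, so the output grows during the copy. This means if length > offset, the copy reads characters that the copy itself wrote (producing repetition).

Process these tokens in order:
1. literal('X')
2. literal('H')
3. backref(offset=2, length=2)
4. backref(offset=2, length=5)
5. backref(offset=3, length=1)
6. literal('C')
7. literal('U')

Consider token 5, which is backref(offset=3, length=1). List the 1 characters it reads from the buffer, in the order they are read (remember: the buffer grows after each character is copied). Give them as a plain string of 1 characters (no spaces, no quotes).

Token 1: literal('X'). Output: "X"
Token 2: literal('H'). Output: "XH"
Token 3: backref(off=2, len=2). Copied 'XH' from pos 0. Output: "XHXH"
Token 4: backref(off=2, len=5) (overlapping!). Copied 'XHXHX' from pos 2. Output: "XHXHXHXHX"
Token 5: backref(off=3, len=1). Buffer before: "XHXHXHXHX" (len 9)
  byte 1: read out[6]='X', append. Buffer now: "XHXHXHXHXX"

Answer: X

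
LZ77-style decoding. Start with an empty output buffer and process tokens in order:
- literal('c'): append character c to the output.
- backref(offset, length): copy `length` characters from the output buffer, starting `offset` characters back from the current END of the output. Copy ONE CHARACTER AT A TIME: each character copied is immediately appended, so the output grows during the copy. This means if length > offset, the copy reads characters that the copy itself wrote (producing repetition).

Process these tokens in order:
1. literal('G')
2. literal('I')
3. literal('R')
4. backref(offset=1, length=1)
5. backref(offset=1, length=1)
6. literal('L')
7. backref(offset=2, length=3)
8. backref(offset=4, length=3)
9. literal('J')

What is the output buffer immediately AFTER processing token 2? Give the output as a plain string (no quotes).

Answer: GI

Derivation:
Token 1: literal('G'). Output: "G"
Token 2: literal('I'). Output: "GI"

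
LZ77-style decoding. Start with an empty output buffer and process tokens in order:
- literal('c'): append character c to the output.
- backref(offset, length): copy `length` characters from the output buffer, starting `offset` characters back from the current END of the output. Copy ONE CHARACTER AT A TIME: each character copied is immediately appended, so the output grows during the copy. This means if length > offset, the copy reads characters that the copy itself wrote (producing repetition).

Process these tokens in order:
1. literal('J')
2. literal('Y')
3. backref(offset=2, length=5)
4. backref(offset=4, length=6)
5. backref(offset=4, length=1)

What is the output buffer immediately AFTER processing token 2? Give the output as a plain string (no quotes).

Answer: JY

Derivation:
Token 1: literal('J'). Output: "J"
Token 2: literal('Y'). Output: "JY"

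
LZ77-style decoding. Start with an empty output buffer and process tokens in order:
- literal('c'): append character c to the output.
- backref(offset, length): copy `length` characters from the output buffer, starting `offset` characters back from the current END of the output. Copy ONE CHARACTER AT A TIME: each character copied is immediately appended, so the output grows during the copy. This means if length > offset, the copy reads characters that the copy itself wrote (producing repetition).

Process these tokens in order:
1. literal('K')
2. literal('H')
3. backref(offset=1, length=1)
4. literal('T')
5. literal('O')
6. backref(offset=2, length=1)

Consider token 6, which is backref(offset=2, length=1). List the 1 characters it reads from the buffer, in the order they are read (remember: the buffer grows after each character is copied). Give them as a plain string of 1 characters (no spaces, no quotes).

Token 1: literal('K'). Output: "K"
Token 2: literal('H'). Output: "KH"
Token 3: backref(off=1, len=1). Copied 'H' from pos 1. Output: "KHH"
Token 4: literal('T'). Output: "KHHT"
Token 5: literal('O'). Output: "KHHTO"
Token 6: backref(off=2, len=1). Buffer before: "KHHTO" (len 5)
  byte 1: read out[3]='T', append. Buffer now: "KHHTOT"

Answer: T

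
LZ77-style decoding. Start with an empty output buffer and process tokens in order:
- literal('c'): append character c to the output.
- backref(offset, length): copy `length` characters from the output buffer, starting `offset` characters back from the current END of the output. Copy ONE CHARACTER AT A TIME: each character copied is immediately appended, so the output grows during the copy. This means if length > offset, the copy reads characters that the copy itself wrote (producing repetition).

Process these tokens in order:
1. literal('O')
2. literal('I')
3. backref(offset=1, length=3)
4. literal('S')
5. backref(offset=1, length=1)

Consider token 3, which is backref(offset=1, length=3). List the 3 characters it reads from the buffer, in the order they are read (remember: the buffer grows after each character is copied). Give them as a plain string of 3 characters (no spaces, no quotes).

Token 1: literal('O'). Output: "O"
Token 2: literal('I'). Output: "OI"
Token 3: backref(off=1, len=3). Buffer before: "OI" (len 2)
  byte 1: read out[1]='I', append. Buffer now: "OII"
  byte 2: read out[2]='I', append. Buffer now: "OIII"
  byte 3: read out[3]='I', append. Buffer now: "OIIII"

Answer: III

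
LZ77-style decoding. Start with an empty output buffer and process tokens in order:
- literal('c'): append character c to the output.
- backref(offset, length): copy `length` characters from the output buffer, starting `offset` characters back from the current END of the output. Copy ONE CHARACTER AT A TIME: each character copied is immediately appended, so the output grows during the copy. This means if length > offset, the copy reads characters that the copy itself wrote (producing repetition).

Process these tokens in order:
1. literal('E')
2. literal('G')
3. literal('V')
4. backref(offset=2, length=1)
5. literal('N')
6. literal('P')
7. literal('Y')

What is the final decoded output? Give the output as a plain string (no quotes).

Token 1: literal('E'). Output: "E"
Token 2: literal('G'). Output: "EG"
Token 3: literal('V'). Output: "EGV"
Token 4: backref(off=2, len=1). Copied 'G' from pos 1. Output: "EGVG"
Token 5: literal('N'). Output: "EGVGN"
Token 6: literal('P'). Output: "EGVGNP"
Token 7: literal('Y'). Output: "EGVGNPY"

Answer: EGVGNPY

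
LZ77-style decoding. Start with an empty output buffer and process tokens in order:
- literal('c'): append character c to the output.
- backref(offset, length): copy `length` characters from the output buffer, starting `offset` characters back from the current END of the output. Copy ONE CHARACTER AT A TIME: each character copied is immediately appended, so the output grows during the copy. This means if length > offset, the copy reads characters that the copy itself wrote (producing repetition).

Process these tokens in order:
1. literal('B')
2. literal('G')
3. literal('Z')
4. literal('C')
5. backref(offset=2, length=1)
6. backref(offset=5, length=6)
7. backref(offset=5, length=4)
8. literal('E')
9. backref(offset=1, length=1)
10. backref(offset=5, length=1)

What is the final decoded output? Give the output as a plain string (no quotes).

Token 1: literal('B'). Output: "B"
Token 2: literal('G'). Output: "BG"
Token 3: literal('Z'). Output: "BGZ"
Token 4: literal('C'). Output: "BGZC"
Token 5: backref(off=2, len=1). Copied 'Z' from pos 2. Output: "BGZCZ"
Token 6: backref(off=5, len=6) (overlapping!). Copied 'BGZCZB' from pos 0. Output: "BGZCZBGZCZB"
Token 7: backref(off=5, len=4). Copied 'GZCZ' from pos 6. Output: "BGZCZBGZCZBGZCZ"
Token 8: literal('E'). Output: "BGZCZBGZCZBGZCZE"
Token 9: backref(off=1, len=1). Copied 'E' from pos 15. Output: "BGZCZBGZCZBGZCZEE"
Token 10: backref(off=5, len=1). Copied 'Z' from pos 12. Output: "BGZCZBGZCZBGZCZEEZ"

Answer: BGZCZBGZCZBGZCZEEZ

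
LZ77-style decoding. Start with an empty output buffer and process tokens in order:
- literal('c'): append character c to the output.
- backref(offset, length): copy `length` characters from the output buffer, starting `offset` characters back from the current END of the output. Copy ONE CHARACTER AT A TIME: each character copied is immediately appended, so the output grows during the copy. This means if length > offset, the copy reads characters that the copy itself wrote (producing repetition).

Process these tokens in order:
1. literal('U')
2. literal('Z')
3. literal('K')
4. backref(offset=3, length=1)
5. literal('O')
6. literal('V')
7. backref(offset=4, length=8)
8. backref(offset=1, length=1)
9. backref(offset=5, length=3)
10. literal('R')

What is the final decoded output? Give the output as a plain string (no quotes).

Token 1: literal('U'). Output: "U"
Token 2: literal('Z'). Output: "UZ"
Token 3: literal('K'). Output: "UZK"
Token 4: backref(off=3, len=1). Copied 'U' from pos 0. Output: "UZKU"
Token 5: literal('O'). Output: "UZKUO"
Token 6: literal('V'). Output: "UZKUOV"
Token 7: backref(off=4, len=8) (overlapping!). Copied 'KUOVKUOV' from pos 2. Output: "UZKUOVKUOVKUOV"
Token 8: backref(off=1, len=1). Copied 'V' from pos 13. Output: "UZKUOVKUOVKUOVV"
Token 9: backref(off=5, len=3). Copied 'KUO' from pos 10. Output: "UZKUOVKUOVKUOVVKUO"
Token 10: literal('R'). Output: "UZKUOVKUOVKUOVVKUOR"

Answer: UZKUOVKUOVKUOVVKUOR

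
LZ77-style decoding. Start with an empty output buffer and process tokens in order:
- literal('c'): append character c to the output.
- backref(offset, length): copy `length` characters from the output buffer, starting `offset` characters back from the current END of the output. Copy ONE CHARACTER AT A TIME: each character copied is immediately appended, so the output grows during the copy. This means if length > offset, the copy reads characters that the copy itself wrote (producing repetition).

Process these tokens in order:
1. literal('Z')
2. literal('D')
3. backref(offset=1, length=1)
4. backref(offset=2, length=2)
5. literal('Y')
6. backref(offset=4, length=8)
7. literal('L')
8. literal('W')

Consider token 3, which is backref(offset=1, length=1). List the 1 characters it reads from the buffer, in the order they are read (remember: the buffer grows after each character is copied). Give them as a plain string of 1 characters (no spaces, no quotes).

Token 1: literal('Z'). Output: "Z"
Token 2: literal('D'). Output: "ZD"
Token 3: backref(off=1, len=1). Buffer before: "ZD" (len 2)
  byte 1: read out[1]='D', append. Buffer now: "ZDD"

Answer: D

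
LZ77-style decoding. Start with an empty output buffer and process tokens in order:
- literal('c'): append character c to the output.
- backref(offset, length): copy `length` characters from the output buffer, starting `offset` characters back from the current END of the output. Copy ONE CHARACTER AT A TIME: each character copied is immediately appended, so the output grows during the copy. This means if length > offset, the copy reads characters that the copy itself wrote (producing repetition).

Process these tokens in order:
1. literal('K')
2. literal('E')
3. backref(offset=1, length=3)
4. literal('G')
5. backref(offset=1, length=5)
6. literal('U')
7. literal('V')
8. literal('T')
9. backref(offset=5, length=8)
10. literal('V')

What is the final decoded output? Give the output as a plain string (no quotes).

Answer: KEEEEGGGGGGUVTGGUVTGGUV

Derivation:
Token 1: literal('K'). Output: "K"
Token 2: literal('E'). Output: "KE"
Token 3: backref(off=1, len=3) (overlapping!). Copied 'EEE' from pos 1. Output: "KEEEE"
Token 4: literal('G'). Output: "KEEEEG"
Token 5: backref(off=1, len=5) (overlapping!). Copied 'GGGGG' from pos 5. Output: "KEEEEGGGGGG"
Token 6: literal('U'). Output: "KEEEEGGGGGGU"
Token 7: literal('V'). Output: "KEEEEGGGGGGUV"
Token 8: literal('T'). Output: "KEEEEGGGGGGUVT"
Token 9: backref(off=5, len=8) (overlapping!). Copied 'GGUVTGGU' from pos 9. Output: "KEEEEGGGGGGUVTGGUVTGGU"
Token 10: literal('V'). Output: "KEEEEGGGGGGUVTGGUVTGGUV"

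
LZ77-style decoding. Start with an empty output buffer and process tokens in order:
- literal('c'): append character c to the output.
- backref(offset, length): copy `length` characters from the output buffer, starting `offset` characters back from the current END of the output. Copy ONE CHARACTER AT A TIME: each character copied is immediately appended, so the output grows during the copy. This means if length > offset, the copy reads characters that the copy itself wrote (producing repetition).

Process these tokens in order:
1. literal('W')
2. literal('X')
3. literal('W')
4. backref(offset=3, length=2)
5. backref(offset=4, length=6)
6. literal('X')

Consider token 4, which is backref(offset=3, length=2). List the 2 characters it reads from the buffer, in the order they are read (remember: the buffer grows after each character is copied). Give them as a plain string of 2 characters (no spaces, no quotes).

Answer: WX

Derivation:
Token 1: literal('W'). Output: "W"
Token 2: literal('X'). Output: "WX"
Token 3: literal('W'). Output: "WXW"
Token 4: backref(off=3, len=2). Buffer before: "WXW" (len 3)
  byte 1: read out[0]='W', append. Buffer now: "WXWW"
  byte 2: read out[1]='X', append. Buffer now: "WXWWX"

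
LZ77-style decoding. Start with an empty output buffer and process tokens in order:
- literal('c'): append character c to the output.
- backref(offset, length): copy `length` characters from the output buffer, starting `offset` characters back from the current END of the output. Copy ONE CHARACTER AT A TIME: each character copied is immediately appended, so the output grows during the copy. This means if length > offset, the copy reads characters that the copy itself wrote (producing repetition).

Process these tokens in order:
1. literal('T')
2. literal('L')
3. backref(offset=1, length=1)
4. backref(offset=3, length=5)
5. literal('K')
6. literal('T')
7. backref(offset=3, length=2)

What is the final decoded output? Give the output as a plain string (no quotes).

Answer: TLLTLLTLKTLK

Derivation:
Token 1: literal('T'). Output: "T"
Token 2: literal('L'). Output: "TL"
Token 3: backref(off=1, len=1). Copied 'L' from pos 1. Output: "TLL"
Token 4: backref(off=3, len=5) (overlapping!). Copied 'TLLTL' from pos 0. Output: "TLLTLLTL"
Token 5: literal('K'). Output: "TLLTLLTLK"
Token 6: literal('T'). Output: "TLLTLLTLKT"
Token 7: backref(off=3, len=2). Copied 'LK' from pos 7. Output: "TLLTLLTLKTLK"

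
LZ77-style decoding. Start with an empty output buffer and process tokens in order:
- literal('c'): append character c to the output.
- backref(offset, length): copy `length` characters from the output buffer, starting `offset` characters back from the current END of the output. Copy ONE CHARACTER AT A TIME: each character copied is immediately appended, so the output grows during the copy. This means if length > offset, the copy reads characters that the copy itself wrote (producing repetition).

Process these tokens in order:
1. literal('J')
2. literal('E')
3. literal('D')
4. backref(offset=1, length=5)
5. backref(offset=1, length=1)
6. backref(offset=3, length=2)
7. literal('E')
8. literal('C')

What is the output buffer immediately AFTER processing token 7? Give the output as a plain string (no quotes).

Token 1: literal('J'). Output: "J"
Token 2: literal('E'). Output: "JE"
Token 3: literal('D'). Output: "JED"
Token 4: backref(off=1, len=5) (overlapping!). Copied 'DDDDD' from pos 2. Output: "JEDDDDDD"
Token 5: backref(off=1, len=1). Copied 'D' from pos 7. Output: "JEDDDDDDD"
Token 6: backref(off=3, len=2). Copied 'DD' from pos 6. Output: "JEDDDDDDDDD"
Token 7: literal('E'). Output: "JEDDDDDDDDDE"

Answer: JEDDDDDDDDDE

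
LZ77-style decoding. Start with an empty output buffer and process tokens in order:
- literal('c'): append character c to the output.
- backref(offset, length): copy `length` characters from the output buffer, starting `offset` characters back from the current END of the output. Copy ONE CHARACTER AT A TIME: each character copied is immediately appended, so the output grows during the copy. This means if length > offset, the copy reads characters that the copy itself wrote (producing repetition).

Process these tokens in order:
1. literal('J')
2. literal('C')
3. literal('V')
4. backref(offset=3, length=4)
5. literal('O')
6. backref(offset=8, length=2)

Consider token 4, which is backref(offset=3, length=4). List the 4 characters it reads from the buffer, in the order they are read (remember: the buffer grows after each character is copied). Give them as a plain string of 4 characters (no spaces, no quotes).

Token 1: literal('J'). Output: "J"
Token 2: literal('C'). Output: "JC"
Token 3: literal('V'). Output: "JCV"
Token 4: backref(off=3, len=4). Buffer before: "JCV" (len 3)
  byte 1: read out[0]='J', append. Buffer now: "JCVJ"
  byte 2: read out[1]='C', append. Buffer now: "JCVJC"
  byte 3: read out[2]='V', append. Buffer now: "JCVJCV"
  byte 4: read out[3]='J', append. Buffer now: "JCVJCVJ"

Answer: JCVJ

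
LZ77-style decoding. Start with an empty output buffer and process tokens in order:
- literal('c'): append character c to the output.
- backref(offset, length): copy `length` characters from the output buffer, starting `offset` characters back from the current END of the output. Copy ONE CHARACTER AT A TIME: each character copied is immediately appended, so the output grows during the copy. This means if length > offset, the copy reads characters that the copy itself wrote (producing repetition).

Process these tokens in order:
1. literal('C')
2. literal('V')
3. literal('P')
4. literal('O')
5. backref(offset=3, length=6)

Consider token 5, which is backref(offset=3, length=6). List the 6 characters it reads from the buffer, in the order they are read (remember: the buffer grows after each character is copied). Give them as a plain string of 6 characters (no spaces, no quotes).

Answer: VPOVPO

Derivation:
Token 1: literal('C'). Output: "C"
Token 2: literal('V'). Output: "CV"
Token 3: literal('P'). Output: "CVP"
Token 4: literal('O'). Output: "CVPO"
Token 5: backref(off=3, len=6). Buffer before: "CVPO" (len 4)
  byte 1: read out[1]='V', append. Buffer now: "CVPOV"
  byte 2: read out[2]='P', append. Buffer now: "CVPOVP"
  byte 3: read out[3]='O', append. Buffer now: "CVPOVPO"
  byte 4: read out[4]='V', append. Buffer now: "CVPOVPOV"
  byte 5: read out[5]='P', append. Buffer now: "CVPOVPOVP"
  byte 6: read out[6]='O', append. Buffer now: "CVPOVPOVPO"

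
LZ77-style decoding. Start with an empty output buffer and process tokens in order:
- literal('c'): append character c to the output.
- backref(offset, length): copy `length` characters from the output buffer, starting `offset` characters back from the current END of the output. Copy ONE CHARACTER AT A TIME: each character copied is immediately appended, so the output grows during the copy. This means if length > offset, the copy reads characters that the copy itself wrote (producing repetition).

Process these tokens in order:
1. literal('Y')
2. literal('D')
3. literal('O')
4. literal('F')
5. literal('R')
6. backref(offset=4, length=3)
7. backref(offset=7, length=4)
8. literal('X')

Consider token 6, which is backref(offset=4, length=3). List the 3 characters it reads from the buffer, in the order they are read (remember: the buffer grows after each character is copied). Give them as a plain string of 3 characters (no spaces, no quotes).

Answer: DOF

Derivation:
Token 1: literal('Y'). Output: "Y"
Token 2: literal('D'). Output: "YD"
Token 3: literal('O'). Output: "YDO"
Token 4: literal('F'). Output: "YDOF"
Token 5: literal('R'). Output: "YDOFR"
Token 6: backref(off=4, len=3). Buffer before: "YDOFR" (len 5)
  byte 1: read out[1]='D', append. Buffer now: "YDOFRD"
  byte 2: read out[2]='O', append. Buffer now: "YDOFRDO"
  byte 3: read out[3]='F', append. Buffer now: "YDOFRDOF"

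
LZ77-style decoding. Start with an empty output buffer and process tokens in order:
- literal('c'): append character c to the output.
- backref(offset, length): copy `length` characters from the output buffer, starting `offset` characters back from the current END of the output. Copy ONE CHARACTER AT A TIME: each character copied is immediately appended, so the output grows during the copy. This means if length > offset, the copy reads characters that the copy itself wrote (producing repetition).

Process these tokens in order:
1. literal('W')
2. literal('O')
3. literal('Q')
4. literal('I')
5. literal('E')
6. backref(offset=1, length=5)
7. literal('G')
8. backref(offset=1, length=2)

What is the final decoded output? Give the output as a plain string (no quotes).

Token 1: literal('W'). Output: "W"
Token 2: literal('O'). Output: "WO"
Token 3: literal('Q'). Output: "WOQ"
Token 4: literal('I'). Output: "WOQI"
Token 5: literal('E'). Output: "WOQIE"
Token 6: backref(off=1, len=5) (overlapping!). Copied 'EEEEE' from pos 4. Output: "WOQIEEEEEE"
Token 7: literal('G'). Output: "WOQIEEEEEEG"
Token 8: backref(off=1, len=2) (overlapping!). Copied 'GG' from pos 10. Output: "WOQIEEEEEEGGG"

Answer: WOQIEEEEEEGGG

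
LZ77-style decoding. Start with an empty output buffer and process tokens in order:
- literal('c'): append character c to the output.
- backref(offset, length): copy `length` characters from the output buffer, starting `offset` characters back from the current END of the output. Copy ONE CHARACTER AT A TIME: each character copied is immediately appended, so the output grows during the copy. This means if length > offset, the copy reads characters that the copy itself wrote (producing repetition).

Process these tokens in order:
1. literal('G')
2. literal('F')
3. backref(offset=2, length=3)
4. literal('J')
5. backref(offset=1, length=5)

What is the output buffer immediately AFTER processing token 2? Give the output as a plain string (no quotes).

Answer: GF

Derivation:
Token 1: literal('G'). Output: "G"
Token 2: literal('F'). Output: "GF"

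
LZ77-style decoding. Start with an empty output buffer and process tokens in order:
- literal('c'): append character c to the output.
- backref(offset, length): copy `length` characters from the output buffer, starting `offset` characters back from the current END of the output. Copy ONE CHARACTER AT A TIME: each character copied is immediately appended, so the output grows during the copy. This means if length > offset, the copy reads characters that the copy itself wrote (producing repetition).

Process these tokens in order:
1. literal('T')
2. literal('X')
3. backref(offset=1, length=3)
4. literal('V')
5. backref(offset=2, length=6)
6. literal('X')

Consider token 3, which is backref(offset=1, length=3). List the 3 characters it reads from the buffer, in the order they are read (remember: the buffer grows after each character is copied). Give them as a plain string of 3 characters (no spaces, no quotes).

Answer: XXX

Derivation:
Token 1: literal('T'). Output: "T"
Token 2: literal('X'). Output: "TX"
Token 3: backref(off=1, len=3). Buffer before: "TX" (len 2)
  byte 1: read out[1]='X', append. Buffer now: "TXX"
  byte 2: read out[2]='X', append. Buffer now: "TXXX"
  byte 3: read out[3]='X', append. Buffer now: "TXXXX"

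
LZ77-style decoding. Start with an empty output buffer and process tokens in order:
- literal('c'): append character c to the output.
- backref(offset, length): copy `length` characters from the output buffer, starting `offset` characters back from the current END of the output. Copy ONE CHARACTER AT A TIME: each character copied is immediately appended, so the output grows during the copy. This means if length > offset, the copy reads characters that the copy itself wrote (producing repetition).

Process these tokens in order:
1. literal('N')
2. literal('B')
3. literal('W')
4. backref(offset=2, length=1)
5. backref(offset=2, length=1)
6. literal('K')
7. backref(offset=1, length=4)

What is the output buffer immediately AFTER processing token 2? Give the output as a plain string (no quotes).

Token 1: literal('N'). Output: "N"
Token 2: literal('B'). Output: "NB"

Answer: NB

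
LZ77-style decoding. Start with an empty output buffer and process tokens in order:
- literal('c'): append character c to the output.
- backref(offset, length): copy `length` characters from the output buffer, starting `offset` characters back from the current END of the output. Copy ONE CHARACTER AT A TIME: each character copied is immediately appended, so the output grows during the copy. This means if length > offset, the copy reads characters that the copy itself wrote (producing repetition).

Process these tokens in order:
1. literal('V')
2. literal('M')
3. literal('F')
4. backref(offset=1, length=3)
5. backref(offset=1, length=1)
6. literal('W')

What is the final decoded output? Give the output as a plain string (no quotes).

Token 1: literal('V'). Output: "V"
Token 2: literal('M'). Output: "VM"
Token 3: literal('F'). Output: "VMF"
Token 4: backref(off=1, len=3) (overlapping!). Copied 'FFF' from pos 2. Output: "VMFFFF"
Token 5: backref(off=1, len=1). Copied 'F' from pos 5. Output: "VMFFFFF"
Token 6: literal('W'). Output: "VMFFFFFW"

Answer: VMFFFFFW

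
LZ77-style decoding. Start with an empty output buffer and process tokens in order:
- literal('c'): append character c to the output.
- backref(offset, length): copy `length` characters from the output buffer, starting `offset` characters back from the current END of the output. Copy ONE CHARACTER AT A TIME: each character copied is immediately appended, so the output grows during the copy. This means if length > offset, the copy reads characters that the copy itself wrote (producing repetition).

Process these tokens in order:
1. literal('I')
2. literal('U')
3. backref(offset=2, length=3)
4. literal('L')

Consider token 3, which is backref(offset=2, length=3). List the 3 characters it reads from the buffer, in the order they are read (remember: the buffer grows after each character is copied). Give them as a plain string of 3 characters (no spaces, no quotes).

Token 1: literal('I'). Output: "I"
Token 2: literal('U'). Output: "IU"
Token 3: backref(off=2, len=3). Buffer before: "IU" (len 2)
  byte 1: read out[0]='I', append. Buffer now: "IUI"
  byte 2: read out[1]='U', append. Buffer now: "IUIU"
  byte 3: read out[2]='I', append. Buffer now: "IUIUI"

Answer: IUI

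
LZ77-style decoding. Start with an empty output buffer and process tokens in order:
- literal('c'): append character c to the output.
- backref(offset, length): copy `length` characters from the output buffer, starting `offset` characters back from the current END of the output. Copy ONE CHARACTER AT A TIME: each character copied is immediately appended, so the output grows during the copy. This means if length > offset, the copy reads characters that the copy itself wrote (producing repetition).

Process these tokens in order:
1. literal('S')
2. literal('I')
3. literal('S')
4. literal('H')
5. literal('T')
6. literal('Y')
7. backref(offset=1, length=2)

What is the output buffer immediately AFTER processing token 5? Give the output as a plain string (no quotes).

Token 1: literal('S'). Output: "S"
Token 2: literal('I'). Output: "SI"
Token 3: literal('S'). Output: "SIS"
Token 4: literal('H'). Output: "SISH"
Token 5: literal('T'). Output: "SISHT"

Answer: SISHT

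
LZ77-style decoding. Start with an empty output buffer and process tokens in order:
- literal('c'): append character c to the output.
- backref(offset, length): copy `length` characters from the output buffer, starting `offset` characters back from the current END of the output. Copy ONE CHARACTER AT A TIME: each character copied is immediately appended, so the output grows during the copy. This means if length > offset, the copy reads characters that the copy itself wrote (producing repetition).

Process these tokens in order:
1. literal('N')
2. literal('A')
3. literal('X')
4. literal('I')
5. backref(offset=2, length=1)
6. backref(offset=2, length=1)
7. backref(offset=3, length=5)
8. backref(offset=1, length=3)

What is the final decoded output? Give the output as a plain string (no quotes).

Token 1: literal('N'). Output: "N"
Token 2: literal('A'). Output: "NA"
Token 3: literal('X'). Output: "NAX"
Token 4: literal('I'). Output: "NAXI"
Token 5: backref(off=2, len=1). Copied 'X' from pos 2. Output: "NAXIX"
Token 6: backref(off=2, len=1). Copied 'I' from pos 3. Output: "NAXIXI"
Token 7: backref(off=3, len=5) (overlapping!). Copied 'IXIIX' from pos 3. Output: "NAXIXIIXIIX"
Token 8: backref(off=1, len=3) (overlapping!). Copied 'XXX' from pos 10. Output: "NAXIXIIXIIXXXX"

Answer: NAXIXIIXIIXXXX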